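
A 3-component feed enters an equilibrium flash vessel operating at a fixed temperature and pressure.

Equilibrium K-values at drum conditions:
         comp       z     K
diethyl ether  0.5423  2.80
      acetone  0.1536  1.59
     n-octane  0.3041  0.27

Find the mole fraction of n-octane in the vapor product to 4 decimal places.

y_n-octane = 0.1783

Newton–Raphson from ψ = 0.5:
  ψ = 0.5000: g = 0.23414, g' = -0.9205 → ψ = 0.7544
  ψ = 0.7544: g = -0.01736, g' = -1.1444 → ψ = 0.7392
  ψ = 0.7392: g = -0.00023, g' = -1.1140 → ψ = 0.7390
Converged at ψ = 0.7390.
Compositions from xᵢ = zᵢ/(1+ψ(Kᵢ−1)), yᵢ = Kᵢxᵢ:
  diethyl ether: x = 0.2327, y = 0.6516
  acetone: x = 0.1070, y = 0.1701
  n-octane: x = 0.6603, y = 0.1783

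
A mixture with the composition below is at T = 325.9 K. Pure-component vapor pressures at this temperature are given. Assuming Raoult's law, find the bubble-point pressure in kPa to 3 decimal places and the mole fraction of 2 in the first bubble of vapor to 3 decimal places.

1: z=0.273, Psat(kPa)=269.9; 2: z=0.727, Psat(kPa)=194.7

At the bubble point ψ → 0, so ΣzᵢKᵢ = 1 with Kᵢ = Pᵢˢᵃᵗ/P ⇒ P = ΣzᵢPᵢˢᵃᵗ.
P = 0.273·269.9 + 0.727·194.7 = 215.230 kPa
yᵢ = zᵢPᵢˢᵃᵗ/P ⇒ y_2 = 0.727·194.7/215.230 = 0.658

Pbub = 215.230 kPa, y_2 = 0.658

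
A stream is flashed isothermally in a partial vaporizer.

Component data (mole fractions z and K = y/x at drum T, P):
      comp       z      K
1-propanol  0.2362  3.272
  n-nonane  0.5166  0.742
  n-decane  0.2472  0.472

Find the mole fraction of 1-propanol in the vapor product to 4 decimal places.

y_1-propanol = 0.4386

Iterate (Newton) starting at V/F = 0.5:
  V/F = 0.5000: g = -0.07912, g' = -0.4398 → V/F = 0.3201
  V/F = 0.3201: g = 0.00835, g' = -0.5493 → V/F = 0.3353
  V/F = 0.3353: g = 0.00010, g' = -0.5358 → V/F = 0.3355
Converged at V/F = 0.3355.
Compositions from xᵢ = zᵢ/(1+V/F(Kᵢ−1)), yᵢ = Kᵢxᵢ:
  1-propanol: x = 0.1340, y = 0.4386
  n-nonane: x = 0.5656, y = 0.4196
  n-decane: x = 0.3004, y = 0.1418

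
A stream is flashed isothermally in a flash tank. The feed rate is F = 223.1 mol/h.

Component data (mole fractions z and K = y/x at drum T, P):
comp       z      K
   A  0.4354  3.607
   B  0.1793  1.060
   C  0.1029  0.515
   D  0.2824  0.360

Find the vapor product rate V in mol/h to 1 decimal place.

V = 158.7 mol/h

Material balance + equilibrium reduce to Σ zᵢ(Kᵢ−1)/(1+ψ(Kᵢ−1)) = 0.
Check two-phase: ΣzᵢKᵢ = 1.9152 > 1 and Σzᵢ/Kᵢ = 1.2741 > 1, so g(0) = 0.9152 > 0 and g(1) = -0.2741 < 0.
Newton iteration, ψ⁰ = 0.5:
  ψ = 0.5000: g = 0.17154, g' = -0.8506 → ψ = 0.7017
  ψ = 0.7017: g = 0.00782, g' = -0.8070 → ψ = 0.7114
  ψ = 0.7114: g = -0.00001, g' = -0.8100 → ψ = 0.7113
Converged at ψ = 0.7113.
Then V = ψ·F = 0.7113·223.1 = 158.7 mol/h and L = F − V = 64.4 mol/h.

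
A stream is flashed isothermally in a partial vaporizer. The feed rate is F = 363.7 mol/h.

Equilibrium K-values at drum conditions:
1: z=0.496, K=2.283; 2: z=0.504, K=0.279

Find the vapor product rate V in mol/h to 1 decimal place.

V = 107.3 mol/h

Binary case is linear: z₁(K₁−1)(1+β(K₂−1)) + z₂(K₂−1)(1+β(K₁−1)) = 0
⇒ β = [z₁(K₁−1)+z₂(K₂−1)] / [−(K₁−1)(K₂−1)] = 0.2730/0.9250 = 0.295
Then V = β·F = 0.2951·363.7 = 107.3 mol/h and L = F − V = 256.4 mol/h.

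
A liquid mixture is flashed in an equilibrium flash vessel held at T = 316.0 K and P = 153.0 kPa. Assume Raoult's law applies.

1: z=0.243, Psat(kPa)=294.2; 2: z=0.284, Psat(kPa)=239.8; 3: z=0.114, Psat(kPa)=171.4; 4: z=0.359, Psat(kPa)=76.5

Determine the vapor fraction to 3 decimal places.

ψ = 0.664

Raoult's law: Kᵢ = Pᵢˢᵃᵗ/P = Pᵢˢᵃᵗ/153.0.
  K_1 = 294.2/153.0 = 1.92288, K_2 = 239.8/153.0 = 1.56732, K_3 = 171.4/153.0 = 1.12026, K_4 = 76.5/153.0 = 0.50000
Let ψ = V/F and solve Σ zᵢ(Kᵢ−1)/(1+ψ(Kᵢ−1)) = 0.
g(0) = ΣzᵢKᵢ − 1 = 0.220 and g(1) = 1 − Σzᵢ/Kᵢ = -0.127, so a root lies in (0, 1).
Newton iteration, ψ⁰ = 0.5:
  ψ = 0.500: g = 0.0526, g' = -0.313 → ψ = 0.668
  ψ = 0.668: g = -0.0012, g' = -0.331 → ψ = 0.664
Converged at ψ = 0.664.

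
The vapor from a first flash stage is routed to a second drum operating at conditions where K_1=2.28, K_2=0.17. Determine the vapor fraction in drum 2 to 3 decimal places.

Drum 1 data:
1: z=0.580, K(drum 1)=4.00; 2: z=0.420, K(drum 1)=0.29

V/F (drum 2) = 0.739

Drum 1:
Let ψ₁ = V/F and solve Σ zᵢ(Kᵢ−1)/(1+ψ₁(Kᵢ−1)) = 0.
Check two-phase: ΣzᵢKᵢ = 2.442 > 1 and Σzᵢ/Kᵢ = 1.593 > 1, so g(0) = 1.442 > 0 and g(1) = -0.593 < 0.
Newton–Raphson from ψ₁ = 0.33:
  ψ₁ = 0.330: g = 0.4849, g' = -1.679 → ψ₁ = 0.619
  ψ₁ = 0.619: g = 0.0773, g' = -1.313 → ψ₁ = 0.678
  ψ₁ = 0.678: g = -0.0010, g' = -1.354 → ψ₁ = 0.677
Converged at ψ₁ = 0.677.
Drum-1 compositions:
  1: x = 0.191, y = 0.765
  2: x = 0.809, y = 0.235
Drum-2 feed = drum-1 vapor: z₂ = (0.7655, 0.2345).
Drum 2:
Rachford–Rice: g(ψ₂) = Σ zᵢ(Kᵢ−1)/(1+ψ₂(Kᵢ−1)) = 0.
g(0) = ΣzᵢKᵢ − 1 = 0.785 and g(1) = 1 − Σzᵢ/Kᵢ = -0.715, so a root lies in (0, 1).
Binary case is linear: z₁(K₁−1)(1+ψ₂(K₂−1)) + z₂(K₂−1)(1+ψ₂(K₁−1)) = 0
⇒ ψ₂ = [z₁(K₁−1)+z₂(K₂−1)] / [−(K₁−1)(K₂−1)] = 0.7852/1.0624 = 0.739
  1: x = 0.393, y = 0.897
  2: x = 0.607, y = 0.103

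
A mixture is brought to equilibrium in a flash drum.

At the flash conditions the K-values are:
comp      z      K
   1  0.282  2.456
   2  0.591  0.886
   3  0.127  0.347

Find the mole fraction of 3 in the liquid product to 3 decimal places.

x_3 = 0.216

Rachford–Rice: g(ψ) = Σ zᵢ(Kᵢ−1)/(1+ψ(Kᵢ−1)) = 0.
Feasibility: ΣzᵢKᵢ = 1.260, Σzᵢ/Kᵢ = 1.148 — both > 1, two phases present.
Newton–Raphson from ψ = 0.5:
  ψ = 0.500: g = 0.0430, g' = -0.328 → ψ = 0.631
  ψ = 0.631: g = 0.0003, g' = -0.328 → ψ = 0.632
Converged at ψ = 0.632.
Compositions from xᵢ = zᵢ/(1+ψ(Kᵢ−1)), yᵢ = Kᵢxᵢ:
  1: x = 0.147, y = 0.361
  2: x = 0.637, y = 0.564
  3: x = 0.216, y = 0.075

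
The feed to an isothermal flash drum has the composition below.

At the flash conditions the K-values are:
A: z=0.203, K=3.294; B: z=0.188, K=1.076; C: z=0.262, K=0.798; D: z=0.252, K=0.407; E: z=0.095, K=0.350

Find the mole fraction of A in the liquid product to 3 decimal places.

Material balance + equilibrium reduce to Σ zᵢ(Kᵢ−1)/(1+β(Kᵢ−1)) = 0.
Check two-phase: ΣzᵢKᵢ = 1.216 > 1 and Σzᵢ/Kᵢ = 1.455 > 1, so g(0) = 0.216 > 0 and g(1) = -0.455 < 0.
Newton iteration, β⁰ = 0.32:
  β = 0.320: g = -0.0365, g' = -0.567 → β = 0.256
  β = 0.256: g = 0.0015, g' = -0.618 → β = 0.258
Converged at β = 0.258.
Compositions from xᵢ = zᵢ/(1+β(Kᵢ−1)), yᵢ = Kᵢxᵢ:
  A: x = 0.127, y = 0.420
  B: x = 0.184, y = 0.198
  C: x = 0.276, y = 0.221
  D: x = 0.298, y = 0.121
  E: x = 0.114, y = 0.040

x_A = 0.127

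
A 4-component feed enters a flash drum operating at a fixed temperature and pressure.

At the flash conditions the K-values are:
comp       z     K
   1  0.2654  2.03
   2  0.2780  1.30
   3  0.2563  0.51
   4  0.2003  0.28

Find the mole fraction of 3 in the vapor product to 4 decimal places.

y_3 = 0.1445

Rachford–Rice: g(ψ) = Σ zᵢ(Kᵢ−1)/(1+ψ(Kᵢ−1)) = 0.
Feasibility: ΣzᵢKᵢ = 1.0870, Σzᵢ/Kᵢ = 1.5625 — both > 1, two phases present.
Newton–Raphson from ψ = 0.54:
  ψ = 0.5400: g = -0.15930, g' = -0.5265 → ψ = 0.2375
  ψ = 0.2375: g = -0.01859, g' = -0.4335 → ψ = 0.1946
Converged at ψ = 0.1946.
Compositions from xᵢ = zᵢ/(1+ψ(Kᵢ−1)), yᵢ = Kᵢxᵢ:
  1: x = 0.2211, y = 0.4488
  2: x = 0.2627, y = 0.3415
  3: x = 0.2833, y = 0.1445
  4: x = 0.2329, y = 0.0652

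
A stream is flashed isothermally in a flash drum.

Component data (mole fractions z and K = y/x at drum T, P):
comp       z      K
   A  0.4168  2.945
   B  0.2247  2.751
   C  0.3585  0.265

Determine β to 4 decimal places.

Material balance + equilibrium reduce to Σ zᵢ(Kᵢ−1)/(1+β(Kᵢ−1)) = 0.
Check two-phase: ΣzᵢKᵢ = 1.9406 > 1 and Σzᵢ/Kᵢ = 1.5760 > 1, so g(0) = 0.9406 > 0 and g(1) = -0.5760 < 0.
Iterate (Newton) starting at β = 0.38:
  β = 0.3800: g = 0.33679, g' = -1.1426 → β = 0.6748
  β = 0.6748: g = 0.00818, g' = -1.2019 → β = 0.6816
  β = 0.6816: g = -0.00004, g' = -1.2124 → β = 0.6815
Converged at β = 0.6815.

β = 0.6815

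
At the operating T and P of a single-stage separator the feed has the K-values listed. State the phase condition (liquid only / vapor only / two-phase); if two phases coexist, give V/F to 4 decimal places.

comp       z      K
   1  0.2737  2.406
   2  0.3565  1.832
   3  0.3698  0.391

two-phase, V/F = 0.6828

ΣzᵢKᵢ = 1.4562; Σzᵢ/Kᵢ = 1.2541.
Both exceed 1, so a two-phase solution exists.
Let ψ = V/F and solve Σ zᵢ(Kᵢ−1)/(1+ψ(Kᵢ−1)) = 0.
Newton iteration, ψ⁰ = 0.4:
  ψ = 0.4000: g = 0.17111, g' = -0.6003 → ψ = 0.6850
  ψ = 0.6850: g = -0.00147, g' = -0.6443 → ψ = 0.6828
Converged at ψ = 0.6828.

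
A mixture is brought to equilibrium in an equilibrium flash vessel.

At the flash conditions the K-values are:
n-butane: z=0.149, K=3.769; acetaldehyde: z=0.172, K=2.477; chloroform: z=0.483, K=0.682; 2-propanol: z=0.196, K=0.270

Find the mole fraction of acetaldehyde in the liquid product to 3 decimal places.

Rachford–Rice: g(ψ) = Σ zᵢ(Kᵢ−1)/(1+ψ(Kᵢ−1)) = 0.
g(0) = ΣzᵢKᵢ − 1 = 0.370 and g(1) = 1 − Σzᵢ/Kᵢ = -0.543, so a root lies in (0, 1).
Iterate (Newton) starting at ψ = 0.5:
  ψ = 0.500: g = -0.0888, g' = -0.653 → ψ = 0.364
  ψ = 0.364: g = 0.0021, g' = -0.698 → ψ = 0.367
Converged at ψ = 0.367.
Compositions from xᵢ = zᵢ/(1+ψ(Kᵢ−1)), yᵢ = Kᵢxᵢ:
  n-butane: x = 0.074, y = 0.279
  acetaldehyde: x = 0.112, y = 0.276
  chloroform: x = 0.547, y = 0.373
  2-propanol: x = 0.268, y = 0.072

x_acetaldehyde = 0.112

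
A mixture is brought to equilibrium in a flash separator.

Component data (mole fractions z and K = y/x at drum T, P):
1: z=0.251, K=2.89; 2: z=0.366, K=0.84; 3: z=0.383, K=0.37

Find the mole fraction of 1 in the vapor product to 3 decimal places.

Let ψ = V/F and solve Σ zᵢ(Kᵢ−1)/(1+ψ(Kᵢ−1)) = 0.
Check two-phase: ΣzᵢKᵢ = 1.175 > 1 and Σzᵢ/Kᵢ = 1.558 > 1, so g(0) = 0.175 > 0 and g(1) = -0.558 < 0.
Newton–Raphson from ψ = 0.5:
  ψ = 0.500: g = -0.1720, g' = -0.572 → ψ = 0.199
  ψ = 0.199: g = 0.0081, g' = -0.682 → ψ = 0.211
Converged at ψ = 0.211.
Compositions from xᵢ = zᵢ/(1+ψ(Kᵢ−1)), yᵢ = Kᵢxᵢ:
  1: x = 0.179, y = 0.518
  2: x = 0.379, y = 0.318
  3: x = 0.442, y = 0.163

y_1 = 0.518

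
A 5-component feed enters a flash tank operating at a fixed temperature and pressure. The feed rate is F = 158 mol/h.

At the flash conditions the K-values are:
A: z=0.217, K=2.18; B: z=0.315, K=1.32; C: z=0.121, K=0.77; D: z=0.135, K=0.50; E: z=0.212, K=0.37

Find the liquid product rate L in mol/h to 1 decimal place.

L = 107.6 mol/h

Iterate (Newton) starting at ψ = 0.5:
  ψ = 0.500: g = -0.0685, g' = -0.391 → ψ = 0.325
  ψ = 0.325: g = -0.0022, g' = -0.373 → ψ = 0.319
Converged at ψ = 0.319.
Then V = ψ·F = 0.3190·158 = 50.4 mol/h and L = F − V = 107.6 mol/h.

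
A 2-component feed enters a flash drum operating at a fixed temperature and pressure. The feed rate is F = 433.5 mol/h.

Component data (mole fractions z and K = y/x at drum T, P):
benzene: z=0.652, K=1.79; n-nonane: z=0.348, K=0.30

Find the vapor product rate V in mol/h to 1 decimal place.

Material balance + equilibrium reduce to Σ zᵢ(Kᵢ−1)/(1+V/F(Kᵢ−1)) = 0.
Check two-phase: ΣzᵢKᵢ = 1.271 > 1 and Σzᵢ/Kᵢ = 1.524 > 1, so g(0) = 0.271 > 0 and g(1) = -0.524 < 0.
Newton iteration, V/F⁰ = 0.5:
  V/F = 0.500: g = -0.0055, g' = -0.613 → V/F = 0.491
Converged at V/F = 0.491.
Then V = V/F·F = 0.4909·433.5 = 212.8 mol/h and L = F − V = 220.7 mol/h.

V = 212.8 mol/h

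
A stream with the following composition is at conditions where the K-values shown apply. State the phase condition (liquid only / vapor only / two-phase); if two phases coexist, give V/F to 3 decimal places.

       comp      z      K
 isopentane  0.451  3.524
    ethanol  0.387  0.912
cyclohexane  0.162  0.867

ΣzᵢKᵢ = 2.083; Σzᵢ/Kᵢ = 0.739.
Since Σzᵢ/Kᵢ < 1 the mixture is above its dew point — single vapor phase.

vapor only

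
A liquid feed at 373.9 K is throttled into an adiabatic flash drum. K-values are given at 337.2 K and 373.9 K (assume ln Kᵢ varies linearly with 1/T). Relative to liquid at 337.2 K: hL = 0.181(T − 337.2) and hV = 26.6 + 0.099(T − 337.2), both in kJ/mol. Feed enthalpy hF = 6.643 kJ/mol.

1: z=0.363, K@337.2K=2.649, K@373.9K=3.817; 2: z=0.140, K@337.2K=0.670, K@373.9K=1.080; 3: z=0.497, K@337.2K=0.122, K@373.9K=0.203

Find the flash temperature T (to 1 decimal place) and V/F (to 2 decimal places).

Adiabatic flash: solve Rachford–Rice at each trial T, then check hF = ψ·hV(T) + (1−ψ)·hL(T).
  T = 337.2 K: K = (2.649, 0.670, 0.122), RR gives ψ = 0.090, H_out = 2.390 kJ/mol
  T = 373.9 K: K = (3.817, 1.080, 0.203), RR gives ψ = 0.332, H_out = 14.486 kJ/mol
  T = 355.5 K: K = (3.208, 0.861, 0.159), RR gives ψ = 0.225, H_out = 8.962 kJ/mol
  T = 346.4 K: K = (2.924, 0.762, 0.140), RR gives ψ = 0.163, H_out = 5.878 kJ/mol
  T = 350.9 K: K = (3.063, 0.810, 0.149), RR gives ψ = 0.195, H_out = 7.441 kJ/mol
  T = 348.6 K: K = (2.992, 0.786, 0.145), RR gives ψ = 0.179, H_out = 6.652 kJ/mol
Linear interpolation between T = 346.4 (H_out = 5.878) and T = 348.6 (H_out = 6.652) on hF = 6.643 gives T ≈ 348.6 K, at which ψ = 0.18.

T = 348.6 K, V/F = 0.18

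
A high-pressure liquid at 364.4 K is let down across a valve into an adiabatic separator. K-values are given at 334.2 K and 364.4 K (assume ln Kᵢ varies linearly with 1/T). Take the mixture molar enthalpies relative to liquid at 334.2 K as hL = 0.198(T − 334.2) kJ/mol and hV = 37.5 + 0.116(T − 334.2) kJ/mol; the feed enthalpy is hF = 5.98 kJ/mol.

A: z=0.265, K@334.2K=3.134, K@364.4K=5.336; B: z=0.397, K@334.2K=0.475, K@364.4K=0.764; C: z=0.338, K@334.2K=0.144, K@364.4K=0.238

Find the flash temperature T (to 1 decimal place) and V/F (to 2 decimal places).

Adiabatic flash: solve Rachford–Rice at each trial T, then check hF = ψ·hV(T) + (1−ψ)·hL(T).
  T = 334.2 K: K = (3.134, 0.475, 0.144), RR gives ψ = 0.046, H_out = 1.730 kJ/mol
  T = 364.4 K: K = (5.336, 0.764, 0.238), RR gives ψ = 0.353, H_out = 18.329 kJ/mol
  T = 349.3 K: K = (4.137, 0.609, 0.187), RR gives ψ = 0.210, H_out = 10.620 kJ/mol
  T = 341.8 K: K = (3.615, 0.540, 0.165), RR gives ψ = 0.134, H_out = 6.459 kJ/mol
  T = 338.0 K: K = (3.369, 0.507, 0.154), RR gives ψ = 0.092, H_out = 4.178 kJ/mol
  T = 339.9 K: K = (3.490, 0.523, 0.159), RR gives ψ = 0.114, H_out = 5.337 kJ/mol
Linear interpolation between T = 339.9 (H_out = 5.337) and T = 341.8 (H_out = 6.459) on hF = 5.98 gives T ≈ 341.0 K, at which ψ = 0.13.

T = 341.0 K, V/F = 0.13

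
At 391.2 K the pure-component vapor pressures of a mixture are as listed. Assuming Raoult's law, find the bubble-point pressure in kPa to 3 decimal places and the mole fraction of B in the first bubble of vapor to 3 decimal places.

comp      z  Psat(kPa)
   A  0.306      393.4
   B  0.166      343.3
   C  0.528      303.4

Pbub = 337.563 kPa, y_B = 0.169

At the bubble point ψ → 0, so ΣzᵢKᵢ = 1 with Kᵢ = Pᵢˢᵃᵗ/P ⇒ P = ΣzᵢPᵢˢᵃᵗ.
P = 0.306·393.4 + 0.166·343.3 + 0.528·303.4 = 337.563 kPa
yᵢ = zᵢPᵢˢᵃᵗ/P ⇒ y_B = 0.166·343.3/337.563 = 0.169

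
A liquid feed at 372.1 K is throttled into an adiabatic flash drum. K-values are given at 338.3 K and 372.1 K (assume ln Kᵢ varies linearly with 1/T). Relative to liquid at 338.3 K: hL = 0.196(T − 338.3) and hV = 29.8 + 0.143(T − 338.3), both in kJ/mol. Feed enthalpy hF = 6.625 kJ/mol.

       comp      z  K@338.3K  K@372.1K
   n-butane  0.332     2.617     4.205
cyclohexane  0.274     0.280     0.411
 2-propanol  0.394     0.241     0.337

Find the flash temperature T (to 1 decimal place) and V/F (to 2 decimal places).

T = 349.6 K, V/F = 0.15

Adiabatic flash: solve Rachford–Rice at each trial T, then check hF = ψ·hV(T) + (1−ψ)·hL(T).
  T = 338.3 K: K = (2.617, 0.280, 0.241), RR gives ψ = 0.034, H_out = 1.005 kJ/mol
  T = 372.1 K: K = (4.205, 0.411, 0.337), RR gives ψ = 0.316, H_out = 15.473 kJ/mol
  T = 355.2 K: K = (3.355, 0.342, 0.287), RR gives ψ = 0.197, H_out = 9.015 kJ/mol
  T = 346.8 K: K = (2.974, 0.311, 0.264), RR gives ψ = 0.125, H_out = 5.324 kJ/mol
  T = 351.0 K: K = (3.161, 0.326, 0.275), RR gives ψ = 0.163, H_out = 7.225 kJ/mol
  T = 348.9 K: K = (3.067, 0.318, 0.270), RR gives ψ = 0.144, H_out = 6.290 kJ/mol
  T = 349.9 K: K = (3.112, 0.322, 0.272), RR gives ψ = 0.153, H_out = 6.739 kJ/mol
Linear interpolation between T = 348.9 (H_out = 6.290) and T = 349.9 (H_out = 6.739) on hF = 6.625 gives T ≈ 349.6 K, at which ψ = 0.15.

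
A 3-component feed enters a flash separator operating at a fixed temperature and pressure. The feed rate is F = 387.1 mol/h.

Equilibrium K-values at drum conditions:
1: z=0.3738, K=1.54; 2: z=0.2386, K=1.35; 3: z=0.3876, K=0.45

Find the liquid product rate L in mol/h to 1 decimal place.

Let β = V/F and solve Σ zᵢ(Kᵢ−1)/(1+β(Kᵢ−1)) = 0.
Feasibility: ΣzᵢKᵢ = 1.0722, Σzᵢ/Kᵢ = 1.2808 — both > 1, two phases present.
Newton iteration, β⁰ = 0.5:
  β = 0.5000: g = -0.06403, g' = -0.3118 → β = 0.2947
  β = 0.2947: g = -0.00456, g' = -0.2721 → β = 0.2779
  β = 0.2779: g = -0.00002, g' = -0.2701 → β = 0.2778
Converged at β = 0.2778.
Then V = β·F = 0.2778·387.1 = 107.5 mol/h and L = F − V = 279.6 mol/h.

L = 279.6 mol/h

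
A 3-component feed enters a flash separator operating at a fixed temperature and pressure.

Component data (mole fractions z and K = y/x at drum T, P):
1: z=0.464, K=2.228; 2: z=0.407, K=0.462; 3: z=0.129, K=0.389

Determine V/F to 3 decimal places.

V/F = 0.398

Rachford–Rice: g(V/F) = Σ zᵢ(Kᵢ−1)/(1+V/F(Kᵢ−1)) = 0.
Feasibility: ΣzᵢKᵢ = 1.272, Σzᵢ/Kᵢ = 1.421 — both > 1, two phases present.
Newton–Raphson from V/F = 0.31:
  V/F = 0.310: g = 0.0527, g' = -0.610 → V/F = 0.396
  V/F = 0.396: g = 0.0010, g' = -0.591 → V/F = 0.398
Converged at V/F = 0.398.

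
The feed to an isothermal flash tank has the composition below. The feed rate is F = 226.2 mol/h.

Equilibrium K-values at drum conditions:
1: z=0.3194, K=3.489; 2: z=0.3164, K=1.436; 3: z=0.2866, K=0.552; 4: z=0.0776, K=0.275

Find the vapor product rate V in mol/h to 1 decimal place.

Newton iteration, V/F⁰ = 0.5:
  V/F = 0.5000: g = 0.21374, g' = -0.6292 → V/F = 0.8397
  V/F = 0.8397: g = 0.00862, g' = -0.6538 → V/F = 0.8529
  V/F = 0.8529: g = -0.00008, g' = -0.6655 → V/F = 0.8528
Converged at V/F = 0.8528.
Then V = V/F·F = 0.8528·226.2 = 192.9 mol/h and L = F − V = 33.3 mol/h.

V = 192.9 mol/h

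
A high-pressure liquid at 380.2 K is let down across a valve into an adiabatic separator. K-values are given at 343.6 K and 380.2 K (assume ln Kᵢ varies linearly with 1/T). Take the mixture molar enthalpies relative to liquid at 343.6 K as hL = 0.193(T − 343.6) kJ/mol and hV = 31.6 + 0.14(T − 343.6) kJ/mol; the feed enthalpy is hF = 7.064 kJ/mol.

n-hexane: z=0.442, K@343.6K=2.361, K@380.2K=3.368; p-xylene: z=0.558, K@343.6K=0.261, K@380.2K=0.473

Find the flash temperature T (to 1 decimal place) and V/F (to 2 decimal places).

Adiabatic flash: solve Rachford–Rice at each trial T, then check hF = ψ·hV(T) + (1−ψ)·hL(T).
  T = 343.6 K: K = (2.361, 0.261), RR gives ψ = 0.188, H_out = 5.944 kJ/mol
  T = 380.2 K: K = (3.368, 0.473), RR gives ψ = 0.603, H_out = 24.951 kJ/mol
  T = 361.9 K: K = (2.845, 0.357), RR gives ψ = 0.385, H_out = 15.315 kJ/mol
  T = 352.8 K: K = (2.599, 0.307), RR gives ψ = 0.289, H_out = 10.754 kJ/mol
  T = 348.2 K: K = (2.479, 0.283), RR gives ψ = 0.239, H_out = 8.392 kJ/mol
  T = 345.9 K: K = (2.420, 0.272), RR gives ψ = 0.214, H_out = 7.181 kJ/mol
Linear interpolation between T = 343.6 (H_out = 5.944) and T = 345.9 (H_out = 7.181) on hF = 7.064 gives T ≈ 345.7 K, at which ψ = 0.21.

T = 345.7 K, V/F = 0.21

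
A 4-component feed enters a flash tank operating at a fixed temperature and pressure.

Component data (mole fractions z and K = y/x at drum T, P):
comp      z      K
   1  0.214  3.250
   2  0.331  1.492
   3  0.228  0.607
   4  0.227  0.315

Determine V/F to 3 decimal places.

V/F = 0.516

Material balance + equilibrium reduce to Σ zᵢ(Kᵢ−1)/(1+V/F(Kᵢ−1)) = 0.
g(0) = ΣzᵢKᵢ − 1 = 0.399 and g(1) = 1 − Σzᵢ/Kᵢ = -0.384, so a root lies in (0, 1).
Newton–Raphson from V/F = 0.5:
  V/F = 0.500: g = 0.0093, g' = -0.592 → V/F = 0.516
Converged at V/F = 0.516.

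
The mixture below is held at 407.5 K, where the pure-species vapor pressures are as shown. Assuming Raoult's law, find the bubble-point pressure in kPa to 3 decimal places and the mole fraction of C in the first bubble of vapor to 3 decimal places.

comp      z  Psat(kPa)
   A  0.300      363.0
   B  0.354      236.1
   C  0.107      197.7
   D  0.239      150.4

At the bubble point ψ → 0, so ΣzᵢKᵢ = 1 with Kᵢ = Pᵢˢᵃᵗ/P ⇒ P = ΣzᵢPᵢˢᵃᵗ.
P = 0.300·363.0 + 0.354·236.1 + 0.107·197.7 + 0.239·150.4 = 249.579 kPa
yᵢ = zᵢPᵢˢᵃᵗ/P ⇒ y_C = 0.107·197.7/249.579 = 0.085

Pbub = 249.579 kPa, y_C = 0.085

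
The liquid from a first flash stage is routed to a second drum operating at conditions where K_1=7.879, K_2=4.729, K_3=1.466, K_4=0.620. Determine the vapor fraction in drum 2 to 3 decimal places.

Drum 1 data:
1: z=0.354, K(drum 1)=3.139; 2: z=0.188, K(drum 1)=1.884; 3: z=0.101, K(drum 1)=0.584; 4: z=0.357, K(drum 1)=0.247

V/F (drum 2) = 0.875

Drum 1:
Rachford–Rice: g(ψ₁) = Σ zᵢ(Kᵢ−1)/(1+ψ₁(Kᵢ−1)) = 0.
Feasibility: ΣzᵢKᵢ = 1.613, Σzᵢ/Kᵢ = 1.831 — both > 1, two phases present.
Newton iteration, ψ₁⁰ = 0.5:
  ψ₁ = 0.500: g = -0.0031, g' = -0.997 → ψ₁ = 0.497
Converged at ψ₁ = 0.497.
Drum-1 compositions:
  1: x = 0.172, y = 0.539
  2: x = 0.131, y = 0.246
  3: x = 0.127, y = 0.074
  4: x = 0.570, y = 0.141
Drum-2 feed = drum-1 liquid: z₂ = (0.1716, 0.1306, 0.1273, 0.5705).
Drum 2:
Let ψ₂ = V/F and solve Σ zᵢ(Kᵢ−1)/(1+ψ₂(Kᵢ−1)) = 0.
Check two-phase: ΣzᵢKᵢ = 2.510 > 1 and Σzᵢ/Kᵢ = 1.056 > 1, so g(0) = 1.510 > 0 and g(1) = -0.056 < 0.
Iterate (Newton) starting at ψ₂ = 0.5:
  ψ₂ = 0.500: g = 0.2164, g' = -0.777 → ψ₂ = 0.779
  ψ₂ = 0.779: g = 0.0462, g' = -0.501 → ψ₂ = 0.871
  ψ₂ = 0.871: g = 0.0018, g' = -0.465 → ψ₂ = 0.875
Converged at ψ₂ = 0.875.
  1: x = 0.024, y = 0.193
  2: x = 0.031, y = 0.145
  3: x = 0.090, y = 0.133
  4: x = 0.854, y = 0.530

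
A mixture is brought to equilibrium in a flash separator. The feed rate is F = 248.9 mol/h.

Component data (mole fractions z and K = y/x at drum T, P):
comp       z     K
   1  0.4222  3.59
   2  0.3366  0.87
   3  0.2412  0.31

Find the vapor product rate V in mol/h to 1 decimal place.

V = 180.0 mol/h

Rachford–Rice: g(ψ) = Σ zᵢ(Kᵢ−1)/(1+ψ(Kᵢ−1)) = 0.
Feasibility: ΣzᵢKᵢ = 1.8833, Σzᵢ/Kᵢ = 1.2826 — both > 1, two phases present.
Iterate (Newton) starting at ψ = 0.61:
  ψ = 0.6100: g = 0.08894, g' = -0.7747 → ψ = 0.7248
  ψ = 0.7248: g = -0.00119, g' = -0.8086 → ψ = 0.7233
Converged at ψ = 0.7233.
Then V = ψ·F = 0.7233·248.9 = 180.0 mol/h and L = F − V = 68.9 mol/h.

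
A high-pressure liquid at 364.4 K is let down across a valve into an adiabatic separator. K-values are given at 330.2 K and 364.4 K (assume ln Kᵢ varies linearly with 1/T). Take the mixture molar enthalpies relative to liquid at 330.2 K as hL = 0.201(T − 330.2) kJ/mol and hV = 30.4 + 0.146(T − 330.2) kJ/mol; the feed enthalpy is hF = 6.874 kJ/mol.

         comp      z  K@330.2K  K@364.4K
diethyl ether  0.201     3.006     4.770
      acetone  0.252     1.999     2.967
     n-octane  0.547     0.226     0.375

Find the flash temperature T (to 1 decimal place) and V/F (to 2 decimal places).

Adiabatic flash: solve Rachford–Rice at each trial T, then check hF = ψ·hV(T) + (1−ψ)·hL(T).
  T = 330.2 K: K = (3.006, 1.999, 0.226), RR gives ψ = 0.197, H_out = 5.983 kJ/mol
  T = 364.4 K: K = (4.770, 2.967, 0.375), RR gives ψ = 0.515, H_out = 21.553 kJ/mol
  T = 347.3 K: K = (3.830, 2.459, 0.295), RR gives ψ = 0.365, H_out = 14.196 kJ/mol
  T = 338.8 K: K = (3.406, 2.224, 0.259), RR gives ψ = 0.287, H_out = 10.310 kJ/mol
  T = 334.5 K: K = (3.202, 2.110, 0.242), RR gives ψ = 0.244, H_out = 8.211 kJ/mol
  T = 332.4 K: K = (3.105, 2.055, 0.234), RR gives ψ = 0.221, H_out = 7.141 kJ/mol
Linear interpolation between T = 330.2 (H_out = 5.983) and T = 332.4 (H_out = 7.141) on hF = 6.874 gives T ≈ 331.9 K, at which ψ = 0.22.

T = 331.9 K, V/F = 0.22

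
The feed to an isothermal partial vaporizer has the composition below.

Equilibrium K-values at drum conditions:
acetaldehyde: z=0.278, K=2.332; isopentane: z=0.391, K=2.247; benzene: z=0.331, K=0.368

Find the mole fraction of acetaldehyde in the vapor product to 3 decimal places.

y_acetaldehyde = 0.314

Iterate (Newton) starting at V/F = 0.31:
  V/F = 0.310: g = 0.3536, g' = -0.768 → V/F = 0.770
  V/F = 0.770: g = 0.0237, g' = -0.781 → V/F = 0.801
  V/F = 0.801: g = -0.0004, g' = -0.810 → V/F = 0.800
Converged at V/F = 0.800.
Compositions from xᵢ = zᵢ/(1+V/F(Kᵢ−1)), yᵢ = Kᵢxᵢ:
  acetaldehyde: x = 0.135, y = 0.314
  isopentane: x = 0.196, y = 0.440
  benzene: x = 0.670, y = 0.246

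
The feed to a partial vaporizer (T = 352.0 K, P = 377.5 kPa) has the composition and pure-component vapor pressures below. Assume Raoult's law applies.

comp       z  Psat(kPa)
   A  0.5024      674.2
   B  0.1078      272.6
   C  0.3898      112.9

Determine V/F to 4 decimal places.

V/F = 0.1835

Raoult's law: Kᵢ = Pᵢˢᵃᵗ/P = Pᵢˢᵃᵗ/377.5.
  K_A = 674.2/377.5 = 1.785960, K_B = 272.6/377.5 = 0.722119, K_C = 112.9/377.5 = 0.299073
Rachford–Rice: g(V/F) = Σ zᵢ(Kᵢ−1)/(1+V/F(Kᵢ−1)) = 0.
Feasibility: ΣzᵢKᵢ = 1.0917, Σzᵢ/Kᵢ = 1.7339 — both > 1, two phases present.
Newton iteration, V/F⁰ = 0.5:
  V/F = 0.5000: g = -0.17196, g' = -0.6251 → V/F = 0.2249
  V/F = 0.2249: g = -0.02075, g' = -0.5035 → V/F = 0.1837
  V/F = 0.1837: g = -0.00011, g' = -0.4985 → V/F = 0.1835
Converged at V/F = 0.1835.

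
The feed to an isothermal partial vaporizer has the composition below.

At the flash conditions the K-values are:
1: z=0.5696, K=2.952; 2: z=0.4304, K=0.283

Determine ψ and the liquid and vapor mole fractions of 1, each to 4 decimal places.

Rachford–Rice: g(ψ) = Σ zᵢ(Kᵢ−1)/(1+ψ(Kᵢ−1)) = 0.
Feasibility: ΣzᵢKᵢ = 1.8033, Σzᵢ/Kᵢ = 1.7138 — both > 1, two phases present.
Newton iteration, ψ⁰ = 0.5:
  ψ = 0.5000: g = 0.08163, g' = -1.0935 → ψ = 0.5746
  ψ = 0.5746: g = -0.00080, g' = -1.1221 → ψ = 0.5739
Converged at ψ = 0.5739.
Compositions from xᵢ = zᵢ/(1+ψ(Kᵢ−1)), yᵢ = Kᵢxᵢ:
  1: x = 0.2686, y = 0.7930
  2: x = 0.7314, y = 0.2070

ψ = 0.5739, x_1 = 0.2686, y_1 = 0.7930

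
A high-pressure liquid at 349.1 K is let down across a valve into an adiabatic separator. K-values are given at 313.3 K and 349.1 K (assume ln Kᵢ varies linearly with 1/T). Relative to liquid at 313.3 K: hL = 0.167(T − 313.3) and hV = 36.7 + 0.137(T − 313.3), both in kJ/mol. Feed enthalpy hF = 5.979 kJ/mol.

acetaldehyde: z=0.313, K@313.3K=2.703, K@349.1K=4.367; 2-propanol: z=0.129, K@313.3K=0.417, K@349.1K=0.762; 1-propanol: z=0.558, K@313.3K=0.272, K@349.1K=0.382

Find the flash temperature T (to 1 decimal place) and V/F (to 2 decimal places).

T = 321.1 K, V/F = 0.13

Adiabatic flash: solve Rachford–Rice at each trial T, then check hF = ψ·hV(T) + (1−ψ)·hL(T).
  T = 313.3 K: K = (2.703, 0.417, 0.272), RR gives ψ = 0.043, H_out = 1.584 kJ/mol
  T = 349.1 K: K = (4.367, 0.762, 0.382), RR gives ψ = 0.359, H_out = 18.781 kJ/mol
  T = 331.2 K: K = (3.481, 0.573, 0.325), RR gives ψ = 0.219, H_out = 10.927 kJ/mol
  T = 322.2 K: K = (3.076, 0.491, 0.298), RR gives ψ = 0.139, H_out = 6.534 kJ/mol
  T = 317.8 K: K = (2.888, 0.453, 0.285), RR gives ψ = 0.094, H_out = 4.184 kJ/mol
  T = 320.0 K: K = (2.981, 0.472, 0.292), RR gives ψ = 0.117, H_out = 5.380 kJ/mol
Linear interpolation between T = 320.0 (H_out = 5.380) and T = 322.2 (H_out = 6.534) on hF = 5.979 gives T ≈ 321.1 K, at which ψ = 0.13.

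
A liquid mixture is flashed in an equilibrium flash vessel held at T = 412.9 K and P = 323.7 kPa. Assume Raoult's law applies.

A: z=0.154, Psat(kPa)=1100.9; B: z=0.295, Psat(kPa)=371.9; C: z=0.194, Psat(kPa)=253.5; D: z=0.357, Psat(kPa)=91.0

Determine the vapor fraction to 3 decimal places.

ψ = 0.128

Raoult's law: Kᵢ = Pᵢˢᵃᵗ/P = Pᵢˢᵃᵗ/323.7.
  K_A = 1100.9/323.7 = 3.40099, K_B = 371.9/323.7 = 1.14890, K_C = 253.5/323.7 = 0.78313, K_D = 91.0/323.7 = 0.28112
Rachford–Rice: g(ψ) = Σ zᵢ(Kᵢ−1)/(1+ψ(Kᵢ−1)) = 0.
Feasibility: ΣzᵢKᵢ = 1.115, Σzᵢ/Kᵢ = 1.820 — both > 1, two phases present.
Iterate (Newton) starting at ψ = 0.55:
  ψ = 0.550: g = -0.2723, g' = -0.687 → ψ = 0.154
  ψ = 0.154: g = -0.0189, g' = -0.723 → ψ = 0.127
  ψ = 0.127: g = 0.0005, g' = -0.760 → ψ = 0.128
Converged at ψ = 0.128.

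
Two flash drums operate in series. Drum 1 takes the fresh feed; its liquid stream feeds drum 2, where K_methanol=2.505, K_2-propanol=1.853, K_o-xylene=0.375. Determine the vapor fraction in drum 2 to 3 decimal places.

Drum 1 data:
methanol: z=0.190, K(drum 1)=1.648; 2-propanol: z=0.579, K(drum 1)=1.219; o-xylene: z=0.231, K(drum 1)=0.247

V/F (drum 2) = 0.822

Drum 1:
Newton–Raphson from ψ₁ = 0.33:
  ψ₁ = 0.330: g = -0.0118, g' = -0.310 → ψ₁ = 0.292
  ψ₁ = 0.292: g = -0.0003, g' = -0.296 → ψ₁ = 0.291
Converged at ψ₁ = 0.291.
Drum-1 compositions:
  methanol: x = 0.160, y = 0.263
  2-propanol: x = 0.544, y = 0.663
  o-xylene: x = 0.296, y = 0.073
Drum-2 feed = drum-1 liquid: z₂ = (0.1598, 0.5443, 0.2959).
Drum 2:
Let ψ₂ = V/F and solve Σ zᵢ(Kᵢ−1)/(1+ψ₂(Kᵢ−1)) = 0.
Check two-phase: ΣzᵢKᵢ = 1.520 > 1 and Σzᵢ/Kᵢ = 1.147 > 1, so g(0) = 0.520 > 0 and g(1) = -0.147 < 0.
Newton–Raphson from ψ₂ = 0.39:
  ψ₂ = 0.390: g = 0.2555, g' = -0.569 → ψ₂ = 0.839
  ψ₂ = 0.839: g = -0.0119, g' = -0.716 → ψ₂ = 0.822
Converged at ψ₂ = 0.822.
  methanol: x = 0.071, y = 0.179
  2-propanol: x = 0.320, y = 0.593
  o-xylene: x = 0.609, y = 0.228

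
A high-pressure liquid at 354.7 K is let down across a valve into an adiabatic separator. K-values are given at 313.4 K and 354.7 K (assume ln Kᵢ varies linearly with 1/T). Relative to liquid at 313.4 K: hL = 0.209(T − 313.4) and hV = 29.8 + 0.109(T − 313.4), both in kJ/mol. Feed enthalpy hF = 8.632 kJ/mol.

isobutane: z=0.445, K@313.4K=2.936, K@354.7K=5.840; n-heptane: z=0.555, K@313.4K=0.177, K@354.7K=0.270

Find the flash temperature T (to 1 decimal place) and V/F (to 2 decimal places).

Adiabatic flash: solve Rachford–Rice at each trial T, then check hF = ψ·hV(T) + (1−ψ)·hL(T).
  T = 313.4 K: K = (2.936, 0.177), RR gives ψ = 0.254, H_out = 7.570 kJ/mol
  T = 354.7 K: K = (5.840, 0.270), RR gives ψ = 0.495, H_out = 21.336 kJ/mol
  T = 334.0 K: K = (4.226, 0.221), RR gives ψ = 0.399, H_out = 15.387 kJ/mol
  T = 323.7 K: K = (3.543, 0.199), RR gives ψ = 0.337, H_out = 11.850 kJ/mol
  T = 318.5 K: K = (3.227, 0.188), RR gives ψ = 0.299, H_out = 9.811 kJ/mol
  T = 315.9 K: K = (3.076, 0.182), RR gives ψ = 0.277, H_out = 8.703 kJ/mol
  T = 314.6 K: K = (3.003, 0.179), RR gives ψ = 0.265, H_out = 8.123 kJ/mol
Linear interpolation between T = 314.6 (H_out = 8.123) and T = 315.9 (H_out = 8.703) on hF = 8.632 gives T ≈ 315.7 K, at which ψ = 0.28.

T = 315.7 K, V/F = 0.28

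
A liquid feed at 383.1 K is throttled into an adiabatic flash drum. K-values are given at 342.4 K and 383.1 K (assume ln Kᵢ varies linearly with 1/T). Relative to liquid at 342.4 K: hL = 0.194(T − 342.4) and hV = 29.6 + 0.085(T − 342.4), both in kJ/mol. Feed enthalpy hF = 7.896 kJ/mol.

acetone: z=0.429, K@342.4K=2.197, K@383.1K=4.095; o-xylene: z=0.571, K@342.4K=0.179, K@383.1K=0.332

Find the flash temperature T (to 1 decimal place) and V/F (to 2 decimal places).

Adiabatic flash: solve Rachford–Rice at each trial T, then check hF = ψ·hV(T) + (1−ψ)·hL(T).
  T = 342.4 K: K = (2.197, 0.179), RR gives ψ = 0.046, H_out = 1.347 kJ/mol
  T = 383.1 K: K = (4.095, 0.332), RR gives ψ = 0.458, H_out = 19.414 kJ/mol
  T = 362.8 K: K = (3.055, 0.248), RR gives ψ = 0.293, H_out = 11.972 kJ/mol
  T = 352.6 K: K = (2.603, 0.212), RR gives ψ = 0.188, H_out = 7.336 kJ/mol
  T = 357.7 K: K = (2.823, 0.230), RR gives ψ = 0.244, H_out = 9.772 kJ/mol
  T = 355.1 K: K = (2.709, 0.220), RR gives ψ = 0.216, H_out = 8.565 kJ/mol
  T = 353.9 K: K = (2.658, 0.216), RR gives ψ = 0.203, H_out = 7.984 kJ/mol
Linear interpolation between T = 352.6 (H_out = 7.336) and T = 353.9 (H_out = 7.984) on hF = 7.896 gives T ≈ 353.7 K, at which ψ = 0.20.

T = 353.7 K, V/F = 0.20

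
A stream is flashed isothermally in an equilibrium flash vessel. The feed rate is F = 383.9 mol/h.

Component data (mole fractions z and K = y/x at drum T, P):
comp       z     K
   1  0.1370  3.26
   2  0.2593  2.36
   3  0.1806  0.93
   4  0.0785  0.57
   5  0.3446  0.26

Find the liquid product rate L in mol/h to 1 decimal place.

L = 242.4 mol/h

Rachford–Rice: g(V/F) = Σ zᵢ(Kᵢ−1)/(1+V/F(Kᵢ−1)) = 0.
Feasibility: ΣzᵢKᵢ = 1.3609, Σzᵢ/Kᵢ = 1.8092 — both > 1, two phases present.
Iterate (Newton) starting at V/F = 0.34:
  V/F = 0.3400: g = 0.02301, g' = -0.8058 → V/F = 0.3686
  V/F = 0.3686: g = 0.00010, g' = -0.7993 → V/F = 0.3687
Converged at V/F = 0.3687.
Then V = V/F·F = 0.3687·383.9 = 141.5 mol/h and L = F − V = 242.4 mol/h.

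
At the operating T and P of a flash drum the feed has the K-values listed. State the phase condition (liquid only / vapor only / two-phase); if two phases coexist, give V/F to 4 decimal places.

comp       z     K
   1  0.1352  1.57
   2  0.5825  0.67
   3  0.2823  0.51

liquid only

ΣzᵢKᵢ = 0.7465; Σzᵢ/Kᵢ = 1.5090.
Since ΣzᵢKᵢ < 1 the mixture is below its bubble point — single liquid phase.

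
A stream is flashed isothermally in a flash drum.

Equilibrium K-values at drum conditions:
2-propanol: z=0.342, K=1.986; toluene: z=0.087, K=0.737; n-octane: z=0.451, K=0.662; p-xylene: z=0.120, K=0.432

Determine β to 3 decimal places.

β = 0.250

Material balance + equilibrium reduce to Σ zᵢ(Kᵢ−1)/(1+β(Kᵢ−1)) = 0.
Check two-phase: ΣzᵢKᵢ = 1.094 > 1 and Σzᵢ/Kᵢ = 1.249 > 1, so g(0) = 0.094 > 0 and g(1) = -0.249 < 0.
Newton–Raphson from β = 0.69:
  β = 0.690: g = -0.1382, g' = -0.319 → β = 0.257
  β = 0.257: g = -0.0022, g' = -0.333 → β = 0.250
Converged at β = 0.250.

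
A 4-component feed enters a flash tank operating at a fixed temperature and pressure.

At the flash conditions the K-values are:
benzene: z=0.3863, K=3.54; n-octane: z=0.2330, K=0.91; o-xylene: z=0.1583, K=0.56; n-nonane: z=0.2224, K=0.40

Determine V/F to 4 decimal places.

Newton iteration, V/F⁰ = 0.5:
  V/F = 0.5000: g = 0.13036, g' = -0.6995 → V/F = 0.6864
  V/F = 0.6864: g = 0.00865, g' = -0.6276 → V/F = 0.7002
Converged at V/F = 0.7002.

V/F = 0.7002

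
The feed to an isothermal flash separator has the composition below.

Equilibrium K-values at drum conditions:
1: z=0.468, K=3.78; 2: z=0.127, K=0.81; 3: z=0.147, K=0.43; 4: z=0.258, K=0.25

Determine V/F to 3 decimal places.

V/F = 0.583

Rachford–Rice: g(V/F) = Σ zᵢ(Kᵢ−1)/(1+V/F(Kᵢ−1)) = 0.
Feasibility: ΣzᵢKᵢ = 2.000, Σzᵢ/Kᵢ = 1.654 — both > 1, two phases present.
Iterate (Newton) starting at V/F = 0.42:
  V/F = 0.420: g = 0.1814, g' = -1.167 → V/F = 0.575
  V/F = 0.575: g = 0.0083, g' = -1.096 → V/F = 0.583
Converged at V/F = 0.583.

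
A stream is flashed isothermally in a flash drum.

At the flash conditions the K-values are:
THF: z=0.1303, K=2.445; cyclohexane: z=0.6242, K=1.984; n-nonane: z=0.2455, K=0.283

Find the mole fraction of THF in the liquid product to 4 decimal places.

Let β = V/F and solve Σ zᵢ(Kᵢ−1)/(1+β(Kᵢ−1)) = 0.
g(0) = ΣzᵢKᵢ − 1 = 0.6265 and g(1) = 1 − Σzᵢ/Kᵢ = -0.2354, so a root lies in (0, 1).
Newton iteration, β⁰ = 0.64:
  β = 0.6400: g = 0.14940, g' = -0.7320 → β = 0.8441
  β = 0.8441: g = -0.02552, g' = -1.0454 → β = 0.8197
  β = 0.8197: g = -0.00076, g' = -0.9847 → β = 0.8189
Converged at β = 0.8189.
Compositions from xᵢ = zᵢ/(1+β(Kᵢ−1)), yᵢ = Kᵢxᵢ:
  THF: x = 0.0597, y = 0.1459
  cyclohexane: x = 0.3457, y = 0.6858
  n-nonane: x = 0.5947, y = 0.1683

x_THF = 0.0597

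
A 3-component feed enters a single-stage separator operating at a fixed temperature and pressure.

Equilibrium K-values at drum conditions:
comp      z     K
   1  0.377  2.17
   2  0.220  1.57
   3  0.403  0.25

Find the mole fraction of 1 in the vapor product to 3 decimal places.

Material balance + equilibrium reduce to Σ zᵢ(Kᵢ−1)/(1+β(Kᵢ−1)) = 0.
Feasibility: ΣzᵢKᵢ = 1.264, Σzᵢ/Kᵢ = 1.926 — both > 1, two phases present.
Newton–Raphson from β = 0.5:
  β = 0.500: g = -0.1077, g' = -0.829 → β = 0.370
  β = 0.370: g = -0.0070, g' = -0.734 → β = 0.361
Converged at β = 0.361.
Compositions from xᵢ = zᵢ/(1+β(Kᵢ−1)), yᵢ = Kᵢxᵢ:
  1: x = 0.265, y = 0.575
  2: x = 0.182, y = 0.287
  3: x = 0.552, y = 0.138

y_1 = 0.575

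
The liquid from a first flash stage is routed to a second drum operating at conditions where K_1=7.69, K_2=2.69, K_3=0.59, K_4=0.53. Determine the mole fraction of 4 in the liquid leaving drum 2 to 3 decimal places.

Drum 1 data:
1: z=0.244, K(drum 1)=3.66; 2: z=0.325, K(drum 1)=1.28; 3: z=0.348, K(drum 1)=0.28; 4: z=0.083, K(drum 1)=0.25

Drum 1:
Material balance + equilibrium reduce to Σ zᵢ(Kᵢ−1)/(1+ψ₁(Kᵢ−1)) = 0.
Check two-phase: ΣzᵢKᵢ = 1.427 > 1 and Σzᵢ/Kᵢ = 1.895 > 1, so g(0) = 0.427 > 0 and g(1) = -0.895 < 0.
Newton–Raphson from ψ₁ = 0.59:
  ψ₁ = 0.590: g = -0.2166, g' = -0.976 → ψ₁ = 0.368
  ψ₁ = 0.368: g = -0.0164, g' = -0.885 → ψ₁ = 0.349
  ψ₁ = 0.349: g = 0.0001, g' = -0.893 → ψ₁ = 0.350
Converged at ψ₁ = 0.350.
Drum-1 compositions:
  1: x = 0.126, y = 0.463
  2: x = 0.296, y = 0.379
  3: x = 0.465, y = 0.130
  4: x = 0.112, y = 0.028
Drum-2 feed = drum-1 liquid: z₂ = (0.1264, 0.2960, 0.4650, 0.1125).
Drum 2:
Material balance + equilibrium reduce to Σ zᵢ(Kᵢ−1)/(1+ψ₂(Kᵢ−1)) = 0.
Check two-phase: ΣzᵢKᵢ = 2.103 > 1 and Σzᵢ/Kᵢ = 1.127 > 1, so g(0) = 1.103 > 0 and g(1) = -0.127 < 0.
Newton iteration, ψ₂⁰ = 0.52:
  ψ₂ = 0.520: g = 0.1428, g' = -0.691 → ψ₂ = 0.727
  ψ₂ = 0.727: g = 0.0170, g' = -0.551 → ψ₂ = 0.757
  ψ₂ = 0.757: g = 0.0002, g' = -0.541 → ψ₂ = 0.758
Converged at ψ₂ = 0.758.
  1: x = 0.021, y = 0.160
  2: x = 0.130, y = 0.349
  3: x = 0.675, y = 0.398
  4: x = 0.175, y = 0.093

x_4 (drum 2) = 0.175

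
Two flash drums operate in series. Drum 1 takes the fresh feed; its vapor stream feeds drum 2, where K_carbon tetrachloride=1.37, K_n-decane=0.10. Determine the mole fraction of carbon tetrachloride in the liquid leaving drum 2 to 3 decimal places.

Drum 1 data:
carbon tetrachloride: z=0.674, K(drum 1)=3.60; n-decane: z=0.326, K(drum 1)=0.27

x_carbon tetrachloride (drum 2) = 0.709

Drum 1:
Let ψ₁ = V/F and solve Σ zᵢ(Kᵢ−1)/(1+ψ₁(Kᵢ−1)) = 0.
Feasibility: ΣzᵢKᵢ = 2.514, Σzᵢ/Kᵢ = 1.395 — both > 1, two phases present.
Iterate (Newton) starting at ψ₁ = 0.54:
  ψ₁ = 0.540: g = 0.3361, g' = -1.262 → ψ₁ = 0.806
  ψ₁ = 0.806: g = -0.0126, g' = -1.502 → ψ₁ = 0.798
Converged at ψ₁ = 0.798.
Drum-1 compositions:
  carbon tetrachloride: x = 0.219, y = 0.789
  n-decane: x = 0.781, y = 0.211
Drum-2 feed = drum-1 vapor: z₂ = (0.7892, 0.2108).
Drum 2:
Rachford–Rice: g(ψ₂) = Σ zᵢ(Kᵢ−1)/(1+ψ₂(Kᵢ−1)) = 0.
Check two-phase: ΣzᵢKᵢ = 1.102 > 1 and Σzᵢ/Kᵢ = 2.684 > 1, so g(0) = 0.102 > 0 and g(1) = -1.684 < 0.
Binary case is linear: z₁(K₁−1)(1+ψ₂(K₂−1)) + z₂(K₂−1)(1+ψ₂(K₁−1)) = 0
⇒ ψ₂ = [z₁(K₁−1)+z₂(K₂−1)] / [−(K₁−1)(K₂−1)] = 0.1023/0.3330 = 0.307
  carbon tetrachloride: x = 0.709, y = 0.971
  n-decane: x = 0.291, y = 0.029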